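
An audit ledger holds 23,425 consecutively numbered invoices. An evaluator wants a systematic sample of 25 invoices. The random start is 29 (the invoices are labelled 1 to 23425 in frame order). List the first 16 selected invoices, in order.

29, 966, 1903, 2840, 3777, 4714, 5651, 6588, 7525, 8462, 9399, 10336, 11273, 12210, 13147, 14084

k = N/n = 23425/25 = 937
invoice 1: 29
invoice 2: 29 + 937 = 966
invoice 3: 966 + 937 = 1903
invoice 4: 1903 + 937 = 2840
invoice 5: 2840 + 937 = 3777
invoice 6: 3777 + 937 = 4714
invoice 7: 4714 + 937 = 5651
invoice 8: 5651 + 937 = 6588
invoice 9: 6588 + 937 = 7525
invoice 10: 7525 + 937 = 8462
invoice 11: 8462 + 937 = 9399
invoice 12: 9399 + 937 = 10336
invoice 13: 10336 + 937 = 11273
invoice 14: 11273 + 937 = 12210
invoice 15: 12210 + 937 = 13147
invoice 16: 13147 + 937 = 14084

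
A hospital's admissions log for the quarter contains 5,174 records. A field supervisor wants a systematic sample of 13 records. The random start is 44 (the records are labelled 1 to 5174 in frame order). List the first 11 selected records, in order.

k = N/n = 5174/13 = 398
record 1: 44
record 2: 44 + 398 = 442
record 3: 442 + 398 = 840
record 4: 840 + 398 = 1238
record 5: 1238 + 398 = 1636
record 6: 1636 + 398 = 2034
record 7: 2034 + 398 = 2432
record 8: 2432 + 398 = 2830
record 9: 2830 + 398 = 3228
record 10: 3228 + 398 = 3626
record 11: 3626 + 398 = 4024

44, 442, 840, 1238, 1636, 2034, 2432, 2830, 3228, 3626, 4024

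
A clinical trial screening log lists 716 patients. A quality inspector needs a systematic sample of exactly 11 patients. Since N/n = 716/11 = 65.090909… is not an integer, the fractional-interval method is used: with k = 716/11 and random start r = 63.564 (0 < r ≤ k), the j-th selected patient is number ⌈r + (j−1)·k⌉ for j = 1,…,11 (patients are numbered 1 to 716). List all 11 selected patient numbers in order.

64, 129, 194, 259, 324, 390, 455, 520, 585, 650, 715

j=1: r + 0k = 63.564 → ⌈·⌉ = 64
j=2: r + 1k = 128.654909… → ⌈·⌉ = 129
j=3: r + 2k = 193.745818… → ⌈·⌉ = 194
j=4: r + 3k = 258.836727… → ⌈·⌉ = 259
j=5: r + 4k = 323.927636… → ⌈·⌉ = 324
j=6: r + 5k = 389.018545… → ⌈·⌉ = 390
j=7: r + 6k = 454.109454… → ⌈·⌉ = 455
j=8: r + 7k = 519.200363… → ⌈·⌉ = 520
j=9: r + 8k = 584.291272… → ⌈·⌉ = 585
j=10: r + 9k = 649.382181… → ⌈·⌉ = 650
j=11: r + 10k = 714.473090… → ⌈·⌉ = 715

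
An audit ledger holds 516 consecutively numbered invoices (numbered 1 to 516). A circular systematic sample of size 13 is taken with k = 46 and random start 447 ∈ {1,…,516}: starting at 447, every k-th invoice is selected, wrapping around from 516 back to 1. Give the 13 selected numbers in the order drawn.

Selection 1: 447
Selection 2: 447 + 46 = 493
Selection 3: 493 + 46 = 539 → 539 − 516 = 23
Selection 4: 23 + 46 = 69
Selection 5: 69 + 46 = 115
Selection 6: 115 + 46 = 161
Selection 7: 161 + 46 = 207
Selection 8: 207 + 46 = 253
Selection 9: 253 + 46 = 299
Selection 10: 299 + 46 = 345
Selection 11: 345 + 46 = 391
Selection 12: 391 + 46 = 437
Selection 13: 437 + 46 = 483

447, 493, 23, 69, 115, 161, 207, 253, 299, 345, 391, 437, 483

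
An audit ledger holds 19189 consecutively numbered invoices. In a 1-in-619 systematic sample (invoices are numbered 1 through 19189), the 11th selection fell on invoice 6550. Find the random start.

k = 619
r = 6550 − (11−1)×619 = 6550 − 6190 = 360

360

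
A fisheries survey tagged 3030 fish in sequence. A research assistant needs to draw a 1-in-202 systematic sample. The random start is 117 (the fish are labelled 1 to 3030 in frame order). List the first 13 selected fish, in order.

117, 319, 521, 723, 925, 1127, 1329, 1531, 1733, 1935, 2137, 2339, 2541

fish 1: 117
fish 2: 117 + 202 = 319
fish 3: 319 + 202 = 521
fish 4: 521 + 202 = 723
fish 5: 723 + 202 = 925
fish 6: 925 + 202 = 1127
fish 7: 1127 + 202 = 1329
fish 8: 1329 + 202 = 1531
fish 9: 1531 + 202 = 1733
fish 10: 1733 + 202 = 1935
fish 11: 1935 + 202 = 2137
fish 12: 2137 + 202 = 2339
fish 13: 2339 + 202 = 2541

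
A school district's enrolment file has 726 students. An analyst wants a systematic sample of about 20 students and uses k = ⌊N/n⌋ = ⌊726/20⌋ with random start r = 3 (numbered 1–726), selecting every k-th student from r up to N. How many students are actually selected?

21

k = ⌊726/20⌋ = 36
Achieved size = ⌊(726 − 3)/36⌋ + 1 = ⌊723/36⌋ + 1 = 20 + 1 = 21
(last selection: 3 + 20×36 = 723 ≤ 726; next would be 759 > 726)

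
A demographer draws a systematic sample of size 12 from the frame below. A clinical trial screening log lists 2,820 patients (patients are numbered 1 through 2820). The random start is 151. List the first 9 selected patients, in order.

151, 386, 621, 856, 1091, 1326, 1561, 1796, 2031

k = N/n = 2820/12 = 235
patient 1: 151
patient 2: 151 + 235 = 386
patient 3: 386 + 235 = 621
patient 4: 621 + 235 = 856
patient 5: 856 + 235 = 1091
patient 6: 1091 + 235 = 1326
patient 7: 1326 + 235 = 1561
patient 8: 1561 + 235 = 1796
patient 9: 1796 + 235 = 2031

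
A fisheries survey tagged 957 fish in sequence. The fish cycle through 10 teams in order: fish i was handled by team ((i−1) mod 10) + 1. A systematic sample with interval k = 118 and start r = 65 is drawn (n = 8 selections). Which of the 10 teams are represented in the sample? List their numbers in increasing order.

1, 3, 5, 7, 9

Consecutive selections differ by k = 118, so their team numbers differ by 118 mod 10 = 8.
gcd(118, 10) = 2, so the sample visits 10/2 = 5 distinct residues mod 10.
Start 65 is team 5; the teams hit are 1, 3, 5, 7, 9.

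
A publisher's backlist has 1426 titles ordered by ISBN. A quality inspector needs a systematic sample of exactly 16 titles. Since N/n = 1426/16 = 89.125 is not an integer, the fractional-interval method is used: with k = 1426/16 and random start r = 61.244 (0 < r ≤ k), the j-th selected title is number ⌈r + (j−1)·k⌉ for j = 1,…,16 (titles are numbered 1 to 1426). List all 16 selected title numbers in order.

62, 151, 240, 329, 418, 507, 596, 686, 775, 864, 953, 1042, 1131, 1220, 1309, 1399

j=1: r + 0k = 61.244 → ⌈·⌉ = 62
j=2: r + 1k = 150.369 → ⌈·⌉ = 151
j=3: r + 2k = 239.494 → ⌈·⌉ = 240
j=4: r + 3k = 328.619 → ⌈·⌉ = 329
j=5: r + 4k = 417.744 → ⌈·⌉ = 418
j=6: r + 5k = 506.869 → ⌈·⌉ = 507
j=7: r + 6k = 595.994 → ⌈·⌉ = 596
j=8: r + 7k = 685.119 → ⌈·⌉ = 686
j=9: r + 8k = 774.244 → ⌈·⌉ = 775
j=10: r + 9k = 863.369 → ⌈·⌉ = 864
j=11: r + 10k = 952.494 → ⌈·⌉ = 953
j=12: r + 11k = 1041.619 → ⌈·⌉ = 1042
j=13: r + 12k = 1130.744 → ⌈·⌉ = 1131
j=14: r + 13k = 1219.869 → ⌈·⌉ = 1220
j=15: r + 14k = 1308.994 → ⌈·⌉ = 1309
j=16: r + 15k = 1398.119 → ⌈·⌉ = 1399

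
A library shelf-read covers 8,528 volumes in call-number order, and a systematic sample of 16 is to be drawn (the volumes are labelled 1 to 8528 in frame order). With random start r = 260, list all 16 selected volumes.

260, 793, 1326, 1859, 2392, 2925, 3458, 3991, 4524, 5057, 5590, 6123, 6656, 7189, 7722, 8255

k = N/n = 8528/16 = 533
volume 1: 260
volume 2: 260 + 533 = 793
volume 3: 793 + 533 = 1326
volume 4: 1326 + 533 = 1859
volume 5: 1859 + 533 = 2392
volume 6: 2392 + 533 = 2925
volume 7: 2925 + 533 = 3458
volume 8: 3458 + 533 = 3991
volume 9: 3991 + 533 = 4524
volume 10: 4524 + 533 = 5057
volume 11: 5057 + 533 = 5590
volume 12: 5590 + 533 = 6123
volume 13: 6123 + 533 = 6656
volume 14: 6656 + 533 = 7189
volume 15: 7189 + 533 = 7722
volume 16: 7722 + 533 = 8255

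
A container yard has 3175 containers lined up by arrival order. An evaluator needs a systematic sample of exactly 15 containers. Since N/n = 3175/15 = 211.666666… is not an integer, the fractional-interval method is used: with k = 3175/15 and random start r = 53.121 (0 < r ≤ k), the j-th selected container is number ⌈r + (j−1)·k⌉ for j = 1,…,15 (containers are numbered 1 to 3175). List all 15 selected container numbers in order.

54, 265, 477, 689, 900, 1112, 1324, 1535, 1747, 1959, 2170, 2382, 2594, 2805, 3017

j=1: r + 0k = 53.121 → ⌈·⌉ = 54
j=2: r + 1k = 264.787666… → ⌈·⌉ = 265
j=3: r + 2k = 476.454333… → ⌈·⌉ = 477
j=4: r + 3k = 688.121 → ⌈·⌉ = 689
j=5: r + 4k = 899.787666… → ⌈·⌉ = 900
j=6: r + 5k = 1111.454333… → ⌈·⌉ = 1112
j=7: r + 6k = 1323.121 → ⌈·⌉ = 1324
j=8: r + 7k = 1534.787666… → ⌈·⌉ = 1535
j=9: r + 8k = 1746.454333… → ⌈·⌉ = 1747
j=10: r + 9k = 1958.121 → ⌈·⌉ = 1959
j=11: r + 10k = 2169.787666… → ⌈·⌉ = 2170
j=12: r + 11k = 2381.454333… → ⌈·⌉ = 2382
j=13: r + 12k = 2593.121 → ⌈·⌉ = 2594
j=14: r + 13k = 2804.787666… → ⌈·⌉ = 2805
j=15: r + 14k = 3016.454333… → ⌈·⌉ = 3017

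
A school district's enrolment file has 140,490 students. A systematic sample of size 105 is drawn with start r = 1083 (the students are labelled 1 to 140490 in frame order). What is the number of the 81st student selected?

108123

k = 140490/105 = 1338
81st selection = r + (81−1)·k = 1083 + 80×1338 = 1083 + 107040 = 108123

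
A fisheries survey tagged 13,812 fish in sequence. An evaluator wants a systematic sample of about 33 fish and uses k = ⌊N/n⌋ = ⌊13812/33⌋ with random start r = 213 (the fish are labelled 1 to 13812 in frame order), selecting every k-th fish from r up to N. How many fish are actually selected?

33

k = ⌊13812/33⌋ = 418
Achieved size = ⌊(13812 − 213)/418⌋ + 1 = ⌊13599/418⌋ + 1 = 32 + 1 = 33
(last selection: 213 + 32×418 = 13589 ≤ 13812; next would be 14007 > 13812)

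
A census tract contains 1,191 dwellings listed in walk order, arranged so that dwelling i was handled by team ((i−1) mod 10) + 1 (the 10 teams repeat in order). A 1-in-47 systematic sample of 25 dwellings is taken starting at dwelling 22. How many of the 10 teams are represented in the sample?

10

Consecutive selections differ by k = 47, so their team numbers differ by 47 mod 10 = 7.
gcd(47, 10) = 1, so the sample visits 10/1 = 10 distinct residues mod 10.
Start 22 is team 2; the teams hit are 1, 2, 3, 4, 5, 6, 7, 8, 9, 10.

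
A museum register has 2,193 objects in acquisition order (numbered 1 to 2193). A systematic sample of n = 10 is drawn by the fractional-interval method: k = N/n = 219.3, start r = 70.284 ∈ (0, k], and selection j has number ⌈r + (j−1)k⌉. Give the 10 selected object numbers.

71, 290, 509, 729, 948, 1167, 1387, 1606, 1825, 2044

j=1: r + 0k = 70.284 → ⌈·⌉ = 71
j=2: r + 1k = 289.584 → ⌈·⌉ = 290
j=3: r + 2k = 508.884 → ⌈·⌉ = 509
j=4: r + 3k = 728.184 → ⌈·⌉ = 729
j=5: r + 4k = 947.484 → ⌈·⌉ = 948
j=6: r + 5k = 1166.784 → ⌈·⌉ = 1167
j=7: r + 6k = 1386.084 → ⌈·⌉ = 1387
j=8: r + 7k = 1605.384 → ⌈·⌉ = 1606
j=9: r + 8k = 1824.684 → ⌈·⌉ = 1825
j=10: r + 9k = 2043.984 → ⌈·⌉ = 2044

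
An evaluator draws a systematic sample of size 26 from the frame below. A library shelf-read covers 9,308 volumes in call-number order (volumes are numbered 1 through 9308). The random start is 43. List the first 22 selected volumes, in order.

43, 401, 759, 1117, 1475, 1833, 2191, 2549, 2907, 3265, 3623, 3981, 4339, 4697, 5055, 5413, 5771, 6129, 6487, 6845, 7203, 7561

k = N/n = 9308/26 = 358
volume 1: 43
volume 2: 43 + 358 = 401
volume 3: 401 + 358 = 759
volume 4: 759 + 358 = 1117
volume 5: 1117 + 358 = 1475
volume 6: 1475 + 358 = 1833
volume 7: 1833 + 358 = 2191
volume 8: 2191 + 358 = 2549
volume 9: 2549 + 358 = 2907
volume 10: 2907 + 358 = 3265
volume 11: 3265 + 358 = 3623
volume 12: 3623 + 358 = 3981
volume 13: 3981 + 358 = 4339
volume 14: 4339 + 358 = 4697
volume 15: 4697 + 358 = 5055
volume 16: 5055 + 358 = 5413
volume 17: 5413 + 358 = 5771
volume 18: 5771 + 358 = 6129
volume 19: 6129 + 358 = 6487
volume 20: 6487 + 358 = 6845
volume 21: 6845 + 358 = 7203
volume 22: 7203 + 358 = 7561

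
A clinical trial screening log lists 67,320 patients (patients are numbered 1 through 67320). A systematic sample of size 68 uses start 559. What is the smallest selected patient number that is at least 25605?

26299

k = 67320/68 = 990
Steps past start: ⌈(25605 − 559)/990⌉ = ⌈25046/990⌉ = 26
Selected patient: 559 + 26×990 = 26299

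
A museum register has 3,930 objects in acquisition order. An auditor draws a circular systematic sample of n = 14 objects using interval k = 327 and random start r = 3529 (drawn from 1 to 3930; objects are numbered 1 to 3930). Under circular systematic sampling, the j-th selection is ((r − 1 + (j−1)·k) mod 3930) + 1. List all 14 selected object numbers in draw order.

3529, 3856, 253, 580, 907, 1234, 1561, 1888, 2215, 2542, 2869, 3196, 3523, 3850

Selection 1: 3529
Selection 2: 3529 + 327 = 3856
Selection 3: 3856 + 327 = 4183 → 4183 − 3930 = 253
Selection 4: 253 + 327 = 580
Selection 5: 580 + 327 = 907
Selection 6: 907 + 327 = 1234
Selection 7: 1234 + 327 = 1561
Selection 8: 1561 + 327 = 1888
Selection 9: 1888 + 327 = 2215
Selection 10: 2215 + 327 = 2542
Selection 11: 2542 + 327 = 2869
Selection 12: 2869 + 327 = 3196
Selection 13: 3196 + 327 = 3523
Selection 14: 3523 + 327 = 3850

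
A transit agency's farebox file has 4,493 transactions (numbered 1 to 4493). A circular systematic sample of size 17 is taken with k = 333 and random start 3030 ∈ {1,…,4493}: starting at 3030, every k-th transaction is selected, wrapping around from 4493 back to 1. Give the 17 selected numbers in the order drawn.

3030, 3363, 3696, 4029, 4362, 202, 535, 868, 1201, 1534, 1867, 2200, 2533, 2866, 3199, 3532, 3865

Selection 1: 3030
Selection 2: 3030 + 333 = 3363
Selection 3: 3363 + 333 = 3696
Selection 4: 3696 + 333 = 4029
Selection 5: 4029 + 333 = 4362
Selection 6: 4362 + 333 = 4695 → 4695 − 4493 = 202
Selection 7: 202 + 333 = 535
Selection 8: 535 + 333 = 868
Selection 9: 868 + 333 = 1201
Selection 10: 1201 + 333 = 1534
Selection 11: 1534 + 333 = 1867
Selection 12: 1867 + 333 = 2200
Selection 13: 2200 + 333 = 2533
Selection 14: 2533 + 333 = 2866
Selection 15: 2866 + 333 = 3199
Selection 16: 3199 + 333 = 3532
Selection 17: 3532 + 333 = 3865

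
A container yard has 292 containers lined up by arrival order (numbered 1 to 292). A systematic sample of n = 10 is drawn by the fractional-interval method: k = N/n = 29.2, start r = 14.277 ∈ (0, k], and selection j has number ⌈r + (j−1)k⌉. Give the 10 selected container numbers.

15, 44, 73, 102, 132, 161, 190, 219, 248, 278

j=1: r + 0k = 14.277 → ⌈·⌉ = 15
j=2: r + 1k = 43.477 → ⌈·⌉ = 44
j=3: r + 2k = 72.677 → ⌈·⌉ = 73
j=4: r + 3k = 101.877 → ⌈·⌉ = 102
j=5: r + 4k = 131.077 → ⌈·⌉ = 132
j=6: r + 5k = 160.277 → ⌈·⌉ = 161
j=7: r + 6k = 189.477 → ⌈·⌉ = 190
j=8: r + 7k = 218.677 → ⌈·⌉ = 219
j=9: r + 8k = 247.877 → ⌈·⌉ = 248
j=10: r + 9k = 277.077 → ⌈·⌉ = 278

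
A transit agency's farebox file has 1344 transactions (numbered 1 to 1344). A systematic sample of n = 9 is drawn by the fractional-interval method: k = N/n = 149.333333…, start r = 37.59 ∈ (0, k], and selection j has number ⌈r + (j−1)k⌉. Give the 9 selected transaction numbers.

j=1: r + 0k = 37.59 → ⌈·⌉ = 38
j=2: r + 1k = 186.923333… → ⌈·⌉ = 187
j=3: r + 2k = 336.256666… → ⌈·⌉ = 337
j=4: r + 3k = 485.59 → ⌈·⌉ = 486
j=5: r + 4k = 634.923333… → ⌈·⌉ = 635
j=6: r + 5k = 784.256666… → ⌈·⌉ = 785
j=7: r + 6k = 933.59 → ⌈·⌉ = 934
j=8: r + 7k = 1082.923333… → ⌈·⌉ = 1083
j=9: r + 8k = 1232.256666… → ⌈·⌉ = 1233

38, 187, 337, 486, 635, 785, 934, 1083, 1233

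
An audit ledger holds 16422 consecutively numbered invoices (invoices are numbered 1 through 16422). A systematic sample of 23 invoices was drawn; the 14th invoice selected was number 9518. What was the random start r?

236

k = 16422/23 = 714
r = 9518 − (14−1)×714 = 9518 − 9282 = 236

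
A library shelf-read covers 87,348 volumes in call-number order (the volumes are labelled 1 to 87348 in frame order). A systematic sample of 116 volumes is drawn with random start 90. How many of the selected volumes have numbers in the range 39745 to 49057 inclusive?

k = 87348/116 = 753
First selection ≥ 39745: 90 + ⌈(39745−90)/753⌉·753 = 90 + 53×753 = 39999
Last selection ≤ 49057: 90 + ⌊(49057−90)/753⌋·753 = 90 + 65×753 = 49035
Count = 65 − 53 + 1 = 13

13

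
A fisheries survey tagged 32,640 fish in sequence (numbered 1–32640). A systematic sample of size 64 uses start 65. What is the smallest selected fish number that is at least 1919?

k = 32640/64 = 510
Steps past start: ⌈(1919 − 65)/510⌉ = ⌈1854/510⌉ = 4
Selected fish: 65 + 4×510 = 2105

2105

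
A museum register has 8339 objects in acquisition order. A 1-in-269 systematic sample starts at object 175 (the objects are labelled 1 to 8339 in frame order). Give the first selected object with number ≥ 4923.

k = 269
Steps past start: ⌈(4923 − 175)/269⌉ = ⌈4748/269⌉ = 18
Selected object: 175 + 18×269 = 5017

5017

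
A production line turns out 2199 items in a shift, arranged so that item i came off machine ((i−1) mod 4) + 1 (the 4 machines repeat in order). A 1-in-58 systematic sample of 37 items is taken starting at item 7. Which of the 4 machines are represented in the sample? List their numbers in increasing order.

1, 3

Consecutive selections differ by k = 58, so their machine numbers differ by 58 mod 4 = 2.
gcd(58, 4) = 2, so the sample visits 4/2 = 2 distinct residues mod 4.
Start 7 is machine 3; the machines hit are 1, 3.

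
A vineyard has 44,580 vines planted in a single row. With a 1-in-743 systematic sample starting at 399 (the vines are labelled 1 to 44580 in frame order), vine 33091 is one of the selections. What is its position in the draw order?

45

k = 743
position = (33091 − 399)/743 + 1 = 32692/743 + 1 = 44 + 1 = 45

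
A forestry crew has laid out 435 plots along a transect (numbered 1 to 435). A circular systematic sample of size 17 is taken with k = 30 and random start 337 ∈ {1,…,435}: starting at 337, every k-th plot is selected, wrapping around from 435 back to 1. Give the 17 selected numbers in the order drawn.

Selection 1: 337
Selection 2: 337 + 30 = 367
Selection 3: 367 + 30 = 397
Selection 4: 397 + 30 = 427
Selection 5: 427 + 30 = 457 → 457 − 435 = 22
Selection 6: 22 + 30 = 52
Selection 7: 52 + 30 = 82
Selection 8: 82 + 30 = 112
Selection 9: 112 + 30 = 142
Selection 10: 142 + 30 = 172
Selection 11: 172 + 30 = 202
Selection 12: 202 + 30 = 232
Selection 13: 232 + 30 = 262
Selection 14: 262 + 30 = 292
Selection 15: 292 + 30 = 322
Selection 16: 322 + 30 = 352
Selection 17: 352 + 30 = 382

337, 367, 397, 427, 22, 52, 82, 112, 142, 172, 202, 232, 262, 292, 322, 352, 382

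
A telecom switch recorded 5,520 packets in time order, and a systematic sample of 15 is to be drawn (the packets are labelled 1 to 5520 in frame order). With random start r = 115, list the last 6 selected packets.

k = N/n = 5520/15 = 368
10th selection = 115 + 9×368 = 3427
11th: 3427 + 368 = 3795
12th: 3795 + 368 = 4163
13th: 4163 + 368 = 4531
14th: 4531 + 368 = 4899
15th: 4899 + 368 = 5267

3427, 3795, 4163, 4531, 4899, 5267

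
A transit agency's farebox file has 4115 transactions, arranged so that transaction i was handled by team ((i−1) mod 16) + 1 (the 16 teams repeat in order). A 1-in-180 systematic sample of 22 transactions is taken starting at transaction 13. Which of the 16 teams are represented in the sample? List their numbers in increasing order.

Consecutive selections differ by k = 180, so their team numbers differ by 180 mod 16 = 4.
gcd(180, 16) = 4, so the sample visits 16/4 = 4 distinct residues mod 16.
Start 13 is team 13; the teams hit are 1, 5, 9, 13.

1, 5, 9, 13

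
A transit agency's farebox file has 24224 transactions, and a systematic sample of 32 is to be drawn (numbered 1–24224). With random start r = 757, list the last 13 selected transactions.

k = N/n = 24224/32 = 757
20th selection = 757 + 19×757 = 15140
21st: 15140 + 757 = 15897
22nd: 15897 + 757 = 16654
23rd: 16654 + 757 = 17411
24th: 17411 + 757 = 18168
25th: 18168 + 757 = 18925
26th: 18925 + 757 = 19682
27th: 19682 + 757 = 20439
28th: 20439 + 757 = 21196
29th: 21196 + 757 = 21953
30th: 21953 + 757 = 22710
31st: 22710 + 757 = 23467
32nd: 23467 + 757 = 24224

15140, 15897, 16654, 17411, 18168, 18925, 19682, 20439, 21196, 21953, 22710, 23467, 24224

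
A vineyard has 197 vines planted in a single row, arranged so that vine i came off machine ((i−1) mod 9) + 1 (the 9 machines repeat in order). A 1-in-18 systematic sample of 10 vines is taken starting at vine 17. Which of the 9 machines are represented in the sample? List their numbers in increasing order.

Consecutive selections differ by k = 18, so their machine numbers differ by 18 mod 9 = 0.
gcd(18, 9) = 9, so the sample visits 9/9 = 1 distinct residues mod 9.
Start 17 is machine 8; the machines hit are 8.

8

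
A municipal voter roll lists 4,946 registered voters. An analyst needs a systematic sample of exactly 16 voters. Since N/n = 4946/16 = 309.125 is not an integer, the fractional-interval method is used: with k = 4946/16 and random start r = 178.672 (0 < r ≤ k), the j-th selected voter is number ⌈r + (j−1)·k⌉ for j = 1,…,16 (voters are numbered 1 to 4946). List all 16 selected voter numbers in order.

179, 488, 797, 1107, 1416, 1725, 2034, 2343, 2652, 2961, 3270, 3580, 3889, 4198, 4507, 4816

j=1: r + 0k = 178.672 → ⌈·⌉ = 179
j=2: r + 1k = 487.797 → ⌈·⌉ = 488
j=3: r + 2k = 796.922 → ⌈·⌉ = 797
j=4: r + 3k = 1106.047 → ⌈·⌉ = 1107
j=5: r + 4k = 1415.172 → ⌈·⌉ = 1416
j=6: r + 5k = 1724.297 → ⌈·⌉ = 1725
j=7: r + 6k = 2033.422 → ⌈·⌉ = 2034
j=8: r + 7k = 2342.547 → ⌈·⌉ = 2343
j=9: r + 8k = 2651.672 → ⌈·⌉ = 2652
j=10: r + 9k = 2960.797 → ⌈·⌉ = 2961
j=11: r + 10k = 3269.922 → ⌈·⌉ = 3270
j=12: r + 11k = 3579.047 → ⌈·⌉ = 3580
j=13: r + 12k = 3888.172 → ⌈·⌉ = 3889
j=14: r + 13k = 4197.297 → ⌈·⌉ = 4198
j=15: r + 14k = 4506.422 → ⌈·⌉ = 4507
j=16: r + 15k = 4815.547 → ⌈·⌉ = 4816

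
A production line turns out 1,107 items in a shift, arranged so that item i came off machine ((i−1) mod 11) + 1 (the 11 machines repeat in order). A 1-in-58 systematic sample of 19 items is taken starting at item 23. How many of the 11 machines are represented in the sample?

Consecutive selections differ by k = 58, so their machine numbers differ by 58 mod 11 = 3.
gcd(58, 11) = 1, so the sample visits 11/1 = 11 distinct residues mod 11.
Start 23 is machine 1; the machines hit are 1, 2, 3, 4, 5, 6, 7, 8, 9, 10, 11.

11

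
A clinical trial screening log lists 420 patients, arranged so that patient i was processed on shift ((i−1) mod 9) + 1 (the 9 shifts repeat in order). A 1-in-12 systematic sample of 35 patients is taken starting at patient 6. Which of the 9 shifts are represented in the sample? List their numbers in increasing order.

3, 6, 9

Consecutive selections differ by k = 12, so their shift numbers differ by 12 mod 9 = 3.
gcd(12, 9) = 3, so the sample visits 9/3 = 3 distinct residues mod 9.
Start 6 is shift 6; the shifts hit are 3, 6, 9.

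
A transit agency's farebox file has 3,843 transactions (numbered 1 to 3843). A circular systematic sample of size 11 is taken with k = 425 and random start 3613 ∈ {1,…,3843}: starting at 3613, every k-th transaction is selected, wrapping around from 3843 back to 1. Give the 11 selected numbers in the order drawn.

3613, 195, 620, 1045, 1470, 1895, 2320, 2745, 3170, 3595, 177

Selection 1: 3613
Selection 2: 3613 + 425 = 4038 → 4038 − 3843 = 195
Selection 3: 195 + 425 = 620
Selection 4: 620 + 425 = 1045
Selection 5: 1045 + 425 = 1470
Selection 6: 1470 + 425 = 1895
Selection 7: 1895 + 425 = 2320
Selection 8: 2320 + 425 = 2745
Selection 9: 2745 + 425 = 3170
Selection 10: 3170 + 425 = 3595
Selection 11: 3595 + 425 = 4020 → 4020 − 3843 = 177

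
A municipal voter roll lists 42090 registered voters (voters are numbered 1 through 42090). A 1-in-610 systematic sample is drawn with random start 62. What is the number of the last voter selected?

41542

k = 610
69th selection = r + (69−1)·k = 62 + 68×610 = 62 + 41480 = 41542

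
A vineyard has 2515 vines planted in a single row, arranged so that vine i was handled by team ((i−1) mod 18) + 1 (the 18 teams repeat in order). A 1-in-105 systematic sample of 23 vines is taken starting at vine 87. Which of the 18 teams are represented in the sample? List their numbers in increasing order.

3, 6, 9, 12, 15, 18

Consecutive selections differ by k = 105, so their team numbers differ by 105 mod 18 = 15.
gcd(105, 18) = 3, so the sample visits 18/3 = 6 distinct residues mod 18.
Start 87 is team 15; the teams hit are 3, 6, 9, 12, 15, 18.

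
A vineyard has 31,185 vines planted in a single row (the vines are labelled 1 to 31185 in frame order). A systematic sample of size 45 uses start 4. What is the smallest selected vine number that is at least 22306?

22873

k = 31185/45 = 693
Steps past start: ⌈(22306 − 4)/693⌉ = ⌈22302/693⌉ = 33
Selected vine: 4 + 33×693 = 22873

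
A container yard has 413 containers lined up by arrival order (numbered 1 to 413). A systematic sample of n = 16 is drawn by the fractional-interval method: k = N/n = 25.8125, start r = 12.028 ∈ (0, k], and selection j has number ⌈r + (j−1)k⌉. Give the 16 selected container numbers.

13, 38, 64, 90, 116, 142, 167, 193, 219, 245, 271, 296, 322, 348, 374, 400

j=1: r + 0k = 12.028 → ⌈·⌉ = 13
j=2: r + 1k = 37.8405 → ⌈·⌉ = 38
j=3: r + 2k = 63.653 → ⌈·⌉ = 64
j=4: r + 3k = 89.4655 → ⌈·⌉ = 90
j=5: r + 4k = 115.278 → ⌈·⌉ = 116
j=6: r + 5k = 141.0905 → ⌈·⌉ = 142
j=7: r + 6k = 166.903 → ⌈·⌉ = 167
j=8: r + 7k = 192.7155 → ⌈·⌉ = 193
j=9: r + 8k = 218.528 → ⌈·⌉ = 219
j=10: r + 9k = 244.3405 → ⌈·⌉ = 245
j=11: r + 10k = 270.153 → ⌈·⌉ = 271
j=12: r + 11k = 295.9655 → ⌈·⌉ = 296
j=13: r + 12k = 321.778 → ⌈·⌉ = 322
j=14: r + 13k = 347.5905 → ⌈·⌉ = 348
j=15: r + 14k = 373.403 → ⌈·⌉ = 374
j=16: r + 15k = 399.2155 → ⌈·⌉ = 400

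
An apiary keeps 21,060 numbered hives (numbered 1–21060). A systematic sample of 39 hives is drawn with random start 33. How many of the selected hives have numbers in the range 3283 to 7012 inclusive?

6

k = 21060/39 = 540
First selection ≥ 3283: 33 + ⌈(3283−33)/540⌉·540 = 33 + 7×540 = 3813
Last selection ≤ 7012: 33 + ⌊(7012−33)/540⌋·540 = 33 + 12×540 = 6513
Count = 12 − 7 + 1 = 6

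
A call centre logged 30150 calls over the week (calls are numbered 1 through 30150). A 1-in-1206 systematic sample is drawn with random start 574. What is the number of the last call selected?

k = 1206
25th selection = r + (25−1)·k = 574 + 24×1206 = 574 + 28944 = 29518

29518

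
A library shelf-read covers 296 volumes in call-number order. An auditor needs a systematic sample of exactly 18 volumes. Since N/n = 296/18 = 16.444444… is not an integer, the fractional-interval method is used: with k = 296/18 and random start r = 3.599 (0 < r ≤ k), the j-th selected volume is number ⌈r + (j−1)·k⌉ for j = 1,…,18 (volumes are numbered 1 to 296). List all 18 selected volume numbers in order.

4, 21, 37, 53, 70, 86, 103, 119, 136, 152, 169, 185, 201, 218, 234, 251, 267, 284

j=1: r + 0k = 3.599 → ⌈·⌉ = 4
j=2: r + 1k = 20.043444… → ⌈·⌉ = 21
j=3: r + 2k = 36.487888… → ⌈·⌉ = 37
j=4: r + 3k = 52.932333… → ⌈·⌉ = 53
j=5: r + 4k = 69.376777… → ⌈·⌉ = 70
j=6: r + 5k = 85.821222… → ⌈·⌉ = 86
j=7: r + 6k = 102.265666… → ⌈·⌉ = 103
j=8: r + 7k = 118.710111… → ⌈·⌉ = 119
j=9: r + 8k = 135.154555… → ⌈·⌉ = 136
j=10: r + 9k = 151.599 → ⌈·⌉ = 152
j=11: r + 10k = 168.043444… → ⌈·⌉ = 169
j=12: r + 11k = 184.487888… → ⌈·⌉ = 185
j=13: r + 12k = 200.932333… → ⌈·⌉ = 201
j=14: r + 13k = 217.376777… → ⌈·⌉ = 218
j=15: r + 14k = 233.821222… → ⌈·⌉ = 234
j=16: r + 15k = 250.265666… → ⌈·⌉ = 251
j=17: r + 16k = 266.710111… → ⌈·⌉ = 267
j=18: r + 17k = 283.154555… → ⌈·⌉ = 284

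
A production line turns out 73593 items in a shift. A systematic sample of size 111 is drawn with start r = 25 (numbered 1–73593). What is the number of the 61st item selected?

39805

k = 73593/111 = 663
61st selection = r + (61−1)·k = 25 + 60×663 = 25 + 39780 = 39805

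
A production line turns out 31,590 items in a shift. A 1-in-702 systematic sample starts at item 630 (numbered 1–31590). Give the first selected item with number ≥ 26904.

27306

k = 702
Steps past start: ⌈(26904 − 630)/702⌉ = ⌈26274/702⌉ = 38
Selected item: 630 + 38×702 = 27306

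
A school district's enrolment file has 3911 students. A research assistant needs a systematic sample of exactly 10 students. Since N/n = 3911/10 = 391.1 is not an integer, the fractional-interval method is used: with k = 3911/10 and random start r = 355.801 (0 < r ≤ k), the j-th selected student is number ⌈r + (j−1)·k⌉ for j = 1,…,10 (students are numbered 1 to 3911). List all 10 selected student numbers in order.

j=1: r + 0k = 355.801 → ⌈·⌉ = 356
j=2: r + 1k = 746.901 → ⌈·⌉ = 747
j=3: r + 2k = 1138.001 → ⌈·⌉ = 1139
j=4: r + 3k = 1529.101 → ⌈·⌉ = 1530
j=5: r + 4k = 1920.201 → ⌈·⌉ = 1921
j=6: r + 5k = 2311.301 → ⌈·⌉ = 2312
j=7: r + 6k = 2702.401 → ⌈·⌉ = 2703
j=8: r + 7k = 3093.501 → ⌈·⌉ = 3094
j=9: r + 8k = 3484.601 → ⌈·⌉ = 3485
j=10: r + 9k = 3875.701 → ⌈·⌉ = 3876

356, 747, 1139, 1530, 1921, 2312, 2703, 3094, 3485, 3876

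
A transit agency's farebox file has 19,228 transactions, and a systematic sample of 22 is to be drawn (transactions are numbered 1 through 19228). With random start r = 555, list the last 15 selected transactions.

k = N/n = 19228/22 = 874
8th selection = 555 + 7×874 = 6673
9th: 6673 + 874 = 7547
10th: 7547 + 874 = 8421
11th: 8421 + 874 = 9295
12th: 9295 + 874 = 10169
13th: 10169 + 874 = 11043
14th: 11043 + 874 = 11917
15th: 11917 + 874 = 12791
16th: 12791 + 874 = 13665
17th: 13665 + 874 = 14539
18th: 14539 + 874 = 15413
19th: 15413 + 874 = 16287
20th: 16287 + 874 = 17161
21st: 17161 + 874 = 18035
22nd: 18035 + 874 = 18909

6673, 7547, 8421, 9295, 10169, 11043, 11917, 12791, 13665, 14539, 15413, 16287, 17161, 18035, 18909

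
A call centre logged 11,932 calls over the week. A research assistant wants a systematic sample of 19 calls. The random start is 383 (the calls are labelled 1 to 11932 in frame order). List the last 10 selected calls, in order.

k = N/n = 11932/19 = 628
10th selection = 383 + 9×628 = 6035
11th: 6035 + 628 = 6663
12th: 6663 + 628 = 7291
13th: 7291 + 628 = 7919
14th: 7919 + 628 = 8547
15th: 8547 + 628 = 9175
16th: 9175 + 628 = 9803
17th: 9803 + 628 = 10431
18th: 10431 + 628 = 11059
19th: 11059 + 628 = 11687

6035, 6663, 7291, 7919, 8547, 9175, 9803, 10431, 11059, 11687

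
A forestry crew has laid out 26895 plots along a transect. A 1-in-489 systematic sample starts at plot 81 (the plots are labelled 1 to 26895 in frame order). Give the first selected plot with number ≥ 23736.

24042

k = 489
Steps past start: ⌈(23736 − 81)/489⌉ = ⌈23655/489⌉ = 49
Selected plot: 81 + 49×489 = 24042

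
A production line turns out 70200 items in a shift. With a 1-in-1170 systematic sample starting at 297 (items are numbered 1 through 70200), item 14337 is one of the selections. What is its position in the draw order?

k = 1170
position = (14337 − 297)/1170 + 1 = 14040/1170 + 1 = 12 + 1 = 13

13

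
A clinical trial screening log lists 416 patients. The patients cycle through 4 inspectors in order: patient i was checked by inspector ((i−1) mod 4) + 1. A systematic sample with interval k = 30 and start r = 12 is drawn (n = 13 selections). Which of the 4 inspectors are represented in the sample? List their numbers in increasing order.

2, 4

Consecutive selections differ by k = 30, so their inspector numbers differ by 30 mod 4 = 2.
gcd(30, 4) = 2, so the sample visits 4/2 = 2 distinct residues mod 4.
Start 12 is inspector 4; the inspectors hit are 2, 4.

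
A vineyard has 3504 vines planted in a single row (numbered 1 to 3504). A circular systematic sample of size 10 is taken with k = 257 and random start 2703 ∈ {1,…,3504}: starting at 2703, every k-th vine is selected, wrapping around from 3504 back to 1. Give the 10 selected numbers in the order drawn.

2703, 2960, 3217, 3474, 227, 484, 741, 998, 1255, 1512

Selection 1: 2703
Selection 2: 2703 + 257 = 2960
Selection 3: 2960 + 257 = 3217
Selection 4: 3217 + 257 = 3474
Selection 5: 3474 + 257 = 3731 → 3731 − 3504 = 227
Selection 6: 227 + 257 = 484
Selection 7: 484 + 257 = 741
Selection 8: 741 + 257 = 998
Selection 9: 998 + 257 = 1255
Selection 10: 1255 + 257 = 1512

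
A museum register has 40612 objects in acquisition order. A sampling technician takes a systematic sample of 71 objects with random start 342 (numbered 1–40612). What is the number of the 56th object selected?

k = 40612/71 = 572
56th selection = r + (56−1)·k = 342 + 55×572 = 342 + 31460 = 31802

31802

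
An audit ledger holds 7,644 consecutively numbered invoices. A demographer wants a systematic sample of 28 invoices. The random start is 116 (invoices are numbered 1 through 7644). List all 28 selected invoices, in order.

116, 389, 662, 935, 1208, 1481, 1754, 2027, 2300, 2573, 2846, 3119, 3392, 3665, 3938, 4211, 4484, 4757, 5030, 5303, 5576, 5849, 6122, 6395, 6668, 6941, 7214, 7487

k = N/n = 7644/28 = 273
invoice 1: 116
invoice 2: 116 + 273 = 389
invoice 3: 389 + 273 = 662
invoice 4: 662 + 273 = 935
invoice 5: 935 + 273 = 1208
invoice 6: 1208 + 273 = 1481
invoice 7: 1481 + 273 = 1754
invoice 8: 1754 + 273 = 2027
invoice 9: 2027 + 273 = 2300
invoice 10: 2300 + 273 = 2573
invoice 11: 2573 + 273 = 2846
invoice 12: 2846 + 273 = 3119
invoice 13: 3119 + 273 = 3392
invoice 14: 3392 + 273 = 3665
invoice 15: 3665 + 273 = 3938
invoice 16: 3938 + 273 = 4211
invoice 17: 4211 + 273 = 4484
invoice 18: 4484 + 273 = 4757
invoice 19: 4757 + 273 = 5030
invoice 20: 5030 + 273 = 5303
invoice 21: 5303 + 273 = 5576
invoice 22: 5576 + 273 = 5849
invoice 23: 5849 + 273 = 6122
invoice 24: 6122 + 273 = 6395
invoice 25: 6395 + 273 = 6668
invoice 26: 6668 + 273 = 6941
invoice 27: 6941 + 273 = 7214
invoice 28: 7214 + 273 = 7487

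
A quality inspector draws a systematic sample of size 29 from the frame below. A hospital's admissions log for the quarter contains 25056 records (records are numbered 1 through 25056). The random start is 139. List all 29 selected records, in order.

139, 1003, 1867, 2731, 3595, 4459, 5323, 6187, 7051, 7915, 8779, 9643, 10507, 11371, 12235, 13099, 13963, 14827, 15691, 16555, 17419, 18283, 19147, 20011, 20875, 21739, 22603, 23467, 24331

k = N/n = 25056/29 = 864
record 1: 139
record 2: 139 + 864 = 1003
record 3: 1003 + 864 = 1867
record 4: 1867 + 864 = 2731
record 5: 2731 + 864 = 3595
record 6: 3595 + 864 = 4459
record 7: 4459 + 864 = 5323
record 8: 5323 + 864 = 6187
record 9: 6187 + 864 = 7051
record 10: 7051 + 864 = 7915
record 11: 7915 + 864 = 8779
record 12: 8779 + 864 = 9643
record 13: 9643 + 864 = 10507
record 14: 10507 + 864 = 11371
record 15: 11371 + 864 = 12235
record 16: 12235 + 864 = 13099
record 17: 13099 + 864 = 13963
record 18: 13963 + 864 = 14827
record 19: 14827 + 864 = 15691
record 20: 15691 + 864 = 16555
record 21: 16555 + 864 = 17419
record 22: 17419 + 864 = 18283
record 23: 18283 + 864 = 19147
record 24: 19147 + 864 = 20011
record 25: 20011 + 864 = 20875
record 26: 20875 + 864 = 21739
record 27: 21739 + 864 = 22603
record 28: 22603 + 864 = 23467
record 29: 23467 + 864 = 24331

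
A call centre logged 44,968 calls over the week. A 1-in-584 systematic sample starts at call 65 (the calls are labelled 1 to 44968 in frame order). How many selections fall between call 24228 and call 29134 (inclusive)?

8

k = 584
First selection ≥ 24228: 65 + ⌈(24228−65)/584⌉·584 = 65 + 42×584 = 24593
Last selection ≤ 29134: 65 + ⌊(29134−65)/584⌋·584 = 65 + 49×584 = 28681
Count = 49 − 42 + 1 = 8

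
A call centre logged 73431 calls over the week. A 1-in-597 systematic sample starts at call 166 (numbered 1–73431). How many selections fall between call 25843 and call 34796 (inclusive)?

15

k = 597
First selection ≥ 25843: 166 + ⌈(25843−166)/597⌉·597 = 166 + 44×597 = 26434
Last selection ≤ 34796: 166 + ⌊(34796−166)/597⌋·597 = 166 + 58×597 = 34792
Count = 58 − 44 + 1 = 15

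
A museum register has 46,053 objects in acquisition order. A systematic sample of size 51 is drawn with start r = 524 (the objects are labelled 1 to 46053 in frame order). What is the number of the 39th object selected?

34838

k = 46053/51 = 903
39th selection = r + (39−1)·k = 524 + 38×903 = 524 + 34314 = 34838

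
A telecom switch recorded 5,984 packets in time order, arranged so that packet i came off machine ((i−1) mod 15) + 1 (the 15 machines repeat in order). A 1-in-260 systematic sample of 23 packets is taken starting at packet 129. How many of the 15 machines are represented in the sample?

Consecutive selections differ by k = 260, so their machine numbers differ by 260 mod 15 = 5.
gcd(260, 15) = 5, so the sample visits 15/5 = 3 distinct residues mod 15.
Start 129 is machine 9; the machines hit are 4, 9, 14.

3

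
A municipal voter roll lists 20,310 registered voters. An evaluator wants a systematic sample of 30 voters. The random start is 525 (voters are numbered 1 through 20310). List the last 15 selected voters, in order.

k = N/n = 20310/30 = 677
16th selection = 525 + 15×677 = 10680
17th: 10680 + 677 = 11357
18th: 11357 + 677 = 12034
19th: 12034 + 677 = 12711
20th: 12711 + 677 = 13388
21st: 13388 + 677 = 14065
22nd: 14065 + 677 = 14742
23rd: 14742 + 677 = 15419
24th: 15419 + 677 = 16096
25th: 16096 + 677 = 16773
26th: 16773 + 677 = 17450
27th: 17450 + 677 = 18127
28th: 18127 + 677 = 18804
29th: 18804 + 677 = 19481
30th: 19481 + 677 = 20158

10680, 11357, 12034, 12711, 13388, 14065, 14742, 15419, 16096, 16773, 17450, 18127, 18804, 19481, 20158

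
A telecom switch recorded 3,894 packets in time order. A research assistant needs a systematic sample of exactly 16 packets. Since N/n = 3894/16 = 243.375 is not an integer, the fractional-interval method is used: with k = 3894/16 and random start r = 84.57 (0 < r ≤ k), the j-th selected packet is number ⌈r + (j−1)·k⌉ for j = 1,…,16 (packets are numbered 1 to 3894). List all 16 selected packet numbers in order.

j=1: r + 0k = 84.57 → ⌈·⌉ = 85
j=2: r + 1k = 327.945 → ⌈·⌉ = 328
j=3: r + 2k = 571.32 → ⌈·⌉ = 572
j=4: r + 3k = 814.695 → ⌈·⌉ = 815
j=5: r + 4k = 1058.07 → ⌈·⌉ = 1059
j=6: r + 5k = 1301.445 → ⌈·⌉ = 1302
j=7: r + 6k = 1544.82 → ⌈·⌉ = 1545
j=8: r + 7k = 1788.195 → ⌈·⌉ = 1789
j=9: r + 8k = 2031.57 → ⌈·⌉ = 2032
j=10: r + 9k = 2274.945 → ⌈·⌉ = 2275
j=11: r + 10k = 2518.32 → ⌈·⌉ = 2519
j=12: r + 11k = 2761.695 → ⌈·⌉ = 2762
j=13: r + 12k = 3005.07 → ⌈·⌉ = 3006
j=14: r + 13k = 3248.445 → ⌈·⌉ = 3249
j=15: r + 14k = 3491.82 → ⌈·⌉ = 3492
j=16: r + 15k = 3735.195 → ⌈·⌉ = 3736

85, 328, 572, 815, 1059, 1302, 1545, 1789, 2032, 2275, 2519, 2762, 3006, 3249, 3492, 3736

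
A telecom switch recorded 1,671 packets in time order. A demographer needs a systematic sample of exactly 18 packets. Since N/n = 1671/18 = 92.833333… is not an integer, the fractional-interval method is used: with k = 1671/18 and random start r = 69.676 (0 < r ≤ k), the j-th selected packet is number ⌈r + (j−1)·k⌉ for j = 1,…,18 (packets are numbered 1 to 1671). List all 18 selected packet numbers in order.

j=1: r + 0k = 69.676 → ⌈·⌉ = 70
j=2: r + 1k = 162.509333… → ⌈·⌉ = 163
j=3: r + 2k = 255.342666… → ⌈·⌉ = 256
j=4: r + 3k = 348.176 → ⌈·⌉ = 349
j=5: r + 4k = 441.009333… → ⌈·⌉ = 442
j=6: r + 5k = 533.842666… → ⌈·⌉ = 534
j=7: r + 6k = 626.676 → ⌈·⌉ = 627
j=8: r + 7k = 719.509333… → ⌈·⌉ = 720
j=9: r + 8k = 812.342666… → ⌈·⌉ = 813
j=10: r + 9k = 905.176 → ⌈·⌉ = 906
j=11: r + 10k = 998.009333… → ⌈·⌉ = 999
j=12: r + 11k = 1090.842666… → ⌈·⌉ = 1091
j=13: r + 12k = 1183.676 → ⌈·⌉ = 1184
j=14: r + 13k = 1276.509333… → ⌈·⌉ = 1277
j=15: r + 14k = 1369.342666… → ⌈·⌉ = 1370
j=16: r + 15k = 1462.176 → ⌈·⌉ = 1463
j=17: r + 16k = 1555.009333… → ⌈·⌉ = 1556
j=18: r + 17k = 1647.842666… → ⌈·⌉ = 1648

70, 163, 256, 349, 442, 534, 627, 720, 813, 906, 999, 1091, 1184, 1277, 1370, 1463, 1556, 1648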